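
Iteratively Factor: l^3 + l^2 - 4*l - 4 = (l + 1)*(l^2 - 4) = (l + 1)*(l + 2)*(l - 2)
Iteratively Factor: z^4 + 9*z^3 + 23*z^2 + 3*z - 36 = (z - 1)*(z^3 + 10*z^2 + 33*z + 36) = (z - 1)*(z + 3)*(z^2 + 7*z + 12) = (z - 1)*(z + 3)*(z + 4)*(z + 3)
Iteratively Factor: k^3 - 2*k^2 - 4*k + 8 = (k - 2)*(k^2 - 4) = (k - 2)*(k + 2)*(k - 2)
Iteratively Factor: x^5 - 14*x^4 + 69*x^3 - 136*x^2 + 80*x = (x - 5)*(x^4 - 9*x^3 + 24*x^2 - 16*x) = (x - 5)*(x - 4)*(x^3 - 5*x^2 + 4*x) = x*(x - 5)*(x - 4)*(x^2 - 5*x + 4) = x*(x - 5)*(x - 4)^2*(x - 1)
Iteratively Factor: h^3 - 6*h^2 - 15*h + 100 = (h - 5)*(h^2 - h - 20) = (h - 5)^2*(h + 4)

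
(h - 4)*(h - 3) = h^2 - 7*h + 12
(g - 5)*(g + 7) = g^2 + 2*g - 35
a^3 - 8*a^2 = a^2*(a - 8)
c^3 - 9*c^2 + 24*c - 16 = (c - 4)^2*(c - 1)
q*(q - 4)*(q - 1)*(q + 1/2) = q^4 - 9*q^3/2 + 3*q^2/2 + 2*q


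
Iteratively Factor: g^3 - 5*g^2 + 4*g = (g - 4)*(g^2 - g) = (g - 4)*(g - 1)*(g)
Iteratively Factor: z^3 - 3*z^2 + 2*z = (z - 1)*(z^2 - 2*z) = (z - 2)*(z - 1)*(z)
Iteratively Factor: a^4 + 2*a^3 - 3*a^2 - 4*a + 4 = (a - 1)*(a^3 + 3*a^2 - 4) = (a - 1)*(a + 2)*(a^2 + a - 2) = (a - 1)*(a + 2)^2*(a - 1)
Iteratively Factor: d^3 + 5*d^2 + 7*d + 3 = (d + 1)*(d^2 + 4*d + 3) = (d + 1)*(d + 3)*(d + 1)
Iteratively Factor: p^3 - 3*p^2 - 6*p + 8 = (p + 2)*(p^2 - 5*p + 4) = (p - 4)*(p + 2)*(p - 1)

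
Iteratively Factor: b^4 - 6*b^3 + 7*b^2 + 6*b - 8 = (b - 1)*(b^3 - 5*b^2 + 2*b + 8) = (b - 1)*(b + 1)*(b^2 - 6*b + 8) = (b - 4)*(b - 1)*(b + 1)*(b - 2)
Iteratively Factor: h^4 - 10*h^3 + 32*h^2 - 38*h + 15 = (h - 1)*(h^3 - 9*h^2 + 23*h - 15) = (h - 1)^2*(h^2 - 8*h + 15) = (h - 5)*(h - 1)^2*(h - 3)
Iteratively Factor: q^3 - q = (q + 1)*(q^2 - q) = q*(q + 1)*(q - 1)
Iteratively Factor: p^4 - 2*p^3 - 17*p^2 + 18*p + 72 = (p + 3)*(p^3 - 5*p^2 - 2*p + 24) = (p + 2)*(p + 3)*(p^2 - 7*p + 12) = (p - 3)*(p + 2)*(p + 3)*(p - 4)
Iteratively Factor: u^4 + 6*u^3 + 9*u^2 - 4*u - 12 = (u + 2)*(u^3 + 4*u^2 + u - 6) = (u + 2)^2*(u^2 + 2*u - 3) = (u + 2)^2*(u + 3)*(u - 1)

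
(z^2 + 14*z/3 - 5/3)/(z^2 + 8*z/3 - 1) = (z + 5)/(z + 3)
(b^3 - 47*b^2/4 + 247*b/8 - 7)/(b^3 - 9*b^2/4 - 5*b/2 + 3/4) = (b^2 - 23*b/2 + 28)/(b^2 - 2*b - 3)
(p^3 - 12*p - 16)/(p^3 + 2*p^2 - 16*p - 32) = (p + 2)/(p + 4)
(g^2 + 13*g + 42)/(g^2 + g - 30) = (g + 7)/(g - 5)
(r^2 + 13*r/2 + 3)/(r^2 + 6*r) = (r + 1/2)/r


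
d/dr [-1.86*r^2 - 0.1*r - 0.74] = -3.72*r - 0.1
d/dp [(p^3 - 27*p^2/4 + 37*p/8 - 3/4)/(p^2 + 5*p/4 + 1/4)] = (32*p^4 + 80*p^3 - 394*p^2 - 60*p + 67)/(2*(16*p^4 + 40*p^3 + 33*p^2 + 10*p + 1))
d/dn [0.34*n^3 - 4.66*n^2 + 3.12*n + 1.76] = 1.02*n^2 - 9.32*n + 3.12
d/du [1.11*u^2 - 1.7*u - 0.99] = 2.22*u - 1.7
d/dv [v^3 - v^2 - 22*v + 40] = 3*v^2 - 2*v - 22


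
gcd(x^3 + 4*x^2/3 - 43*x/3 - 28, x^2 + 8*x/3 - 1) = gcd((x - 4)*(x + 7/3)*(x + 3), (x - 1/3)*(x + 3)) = x + 3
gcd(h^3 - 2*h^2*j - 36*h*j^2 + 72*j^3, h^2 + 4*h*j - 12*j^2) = h^2 + 4*h*j - 12*j^2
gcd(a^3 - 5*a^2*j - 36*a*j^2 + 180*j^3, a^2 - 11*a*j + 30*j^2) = a^2 - 11*a*j + 30*j^2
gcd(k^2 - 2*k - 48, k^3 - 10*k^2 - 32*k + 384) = k^2 - 2*k - 48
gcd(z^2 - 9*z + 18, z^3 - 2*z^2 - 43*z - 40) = 1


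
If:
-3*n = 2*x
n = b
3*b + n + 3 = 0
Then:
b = -3/4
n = -3/4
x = 9/8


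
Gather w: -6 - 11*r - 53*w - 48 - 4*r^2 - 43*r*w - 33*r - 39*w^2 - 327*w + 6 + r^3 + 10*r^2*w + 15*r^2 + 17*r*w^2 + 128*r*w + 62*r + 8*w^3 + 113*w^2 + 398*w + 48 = r^3 + 11*r^2 + 18*r + 8*w^3 + w^2*(17*r + 74) + w*(10*r^2 + 85*r + 18)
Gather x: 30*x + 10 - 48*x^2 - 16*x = -48*x^2 + 14*x + 10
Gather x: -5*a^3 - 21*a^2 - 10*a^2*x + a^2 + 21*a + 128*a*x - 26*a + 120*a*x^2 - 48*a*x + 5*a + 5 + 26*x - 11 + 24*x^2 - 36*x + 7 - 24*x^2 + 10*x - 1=-5*a^3 - 20*a^2 + 120*a*x^2 + x*(-10*a^2 + 80*a)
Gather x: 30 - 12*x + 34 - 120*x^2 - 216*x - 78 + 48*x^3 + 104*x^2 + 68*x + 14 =48*x^3 - 16*x^2 - 160*x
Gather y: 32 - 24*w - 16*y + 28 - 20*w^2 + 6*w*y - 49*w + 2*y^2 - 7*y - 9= -20*w^2 - 73*w + 2*y^2 + y*(6*w - 23) + 51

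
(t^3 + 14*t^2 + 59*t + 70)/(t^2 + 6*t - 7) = (t^2 + 7*t + 10)/(t - 1)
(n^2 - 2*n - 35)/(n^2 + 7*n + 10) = (n - 7)/(n + 2)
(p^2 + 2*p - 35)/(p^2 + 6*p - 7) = (p - 5)/(p - 1)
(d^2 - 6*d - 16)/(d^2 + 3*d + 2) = (d - 8)/(d + 1)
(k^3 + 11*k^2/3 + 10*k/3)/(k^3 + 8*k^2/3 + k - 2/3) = k*(3*k + 5)/(3*k^2 + 2*k - 1)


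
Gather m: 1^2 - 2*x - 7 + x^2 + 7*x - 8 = x^2 + 5*x - 14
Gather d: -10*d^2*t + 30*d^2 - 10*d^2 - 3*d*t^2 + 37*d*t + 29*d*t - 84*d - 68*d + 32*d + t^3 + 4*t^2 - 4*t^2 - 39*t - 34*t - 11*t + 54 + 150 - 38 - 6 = d^2*(20 - 10*t) + d*(-3*t^2 + 66*t - 120) + t^3 - 84*t + 160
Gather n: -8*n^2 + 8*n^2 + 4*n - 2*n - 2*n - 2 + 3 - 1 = 0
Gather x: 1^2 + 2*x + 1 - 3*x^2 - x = -3*x^2 + x + 2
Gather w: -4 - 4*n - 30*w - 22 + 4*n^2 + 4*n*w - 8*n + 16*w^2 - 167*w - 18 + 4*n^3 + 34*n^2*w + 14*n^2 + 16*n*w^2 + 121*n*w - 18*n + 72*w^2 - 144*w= 4*n^3 + 18*n^2 - 30*n + w^2*(16*n + 88) + w*(34*n^2 + 125*n - 341) - 44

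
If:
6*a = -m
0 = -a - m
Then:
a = 0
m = 0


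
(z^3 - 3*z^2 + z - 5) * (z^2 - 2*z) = z^5 - 5*z^4 + 7*z^3 - 7*z^2 + 10*z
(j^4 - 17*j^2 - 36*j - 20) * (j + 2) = j^5 + 2*j^4 - 17*j^3 - 70*j^2 - 92*j - 40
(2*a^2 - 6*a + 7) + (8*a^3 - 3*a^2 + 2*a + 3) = 8*a^3 - a^2 - 4*a + 10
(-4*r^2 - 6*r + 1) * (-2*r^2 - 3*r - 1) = 8*r^4 + 24*r^3 + 20*r^2 + 3*r - 1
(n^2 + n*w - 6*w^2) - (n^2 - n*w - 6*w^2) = 2*n*w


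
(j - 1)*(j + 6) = j^2 + 5*j - 6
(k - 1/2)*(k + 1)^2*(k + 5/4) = k^4 + 11*k^3/4 + 15*k^2/8 - k/2 - 5/8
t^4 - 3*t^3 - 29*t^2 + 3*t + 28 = (t - 7)*(t - 1)*(t + 1)*(t + 4)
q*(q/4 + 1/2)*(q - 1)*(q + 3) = q^4/4 + q^3 + q^2/4 - 3*q/2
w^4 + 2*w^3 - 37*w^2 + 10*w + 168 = (w - 4)*(w - 3)*(w + 2)*(w + 7)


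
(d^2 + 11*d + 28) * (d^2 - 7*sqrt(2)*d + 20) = d^4 - 7*sqrt(2)*d^3 + 11*d^3 - 77*sqrt(2)*d^2 + 48*d^2 - 196*sqrt(2)*d + 220*d + 560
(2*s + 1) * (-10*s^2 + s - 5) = -20*s^3 - 8*s^2 - 9*s - 5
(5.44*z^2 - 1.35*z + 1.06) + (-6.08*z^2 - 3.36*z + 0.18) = -0.64*z^2 - 4.71*z + 1.24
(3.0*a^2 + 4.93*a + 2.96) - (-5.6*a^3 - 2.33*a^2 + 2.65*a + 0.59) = 5.6*a^3 + 5.33*a^2 + 2.28*a + 2.37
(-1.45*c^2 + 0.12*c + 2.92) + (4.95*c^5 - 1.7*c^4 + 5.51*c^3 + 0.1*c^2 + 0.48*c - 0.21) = 4.95*c^5 - 1.7*c^4 + 5.51*c^3 - 1.35*c^2 + 0.6*c + 2.71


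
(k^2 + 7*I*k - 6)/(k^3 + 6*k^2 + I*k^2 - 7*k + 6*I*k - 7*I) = (k + 6*I)/(k^2 + 6*k - 7)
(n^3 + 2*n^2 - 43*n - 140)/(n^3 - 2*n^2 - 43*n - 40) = (n^2 - 3*n - 28)/(n^2 - 7*n - 8)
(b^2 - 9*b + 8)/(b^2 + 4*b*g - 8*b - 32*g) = (b - 1)/(b + 4*g)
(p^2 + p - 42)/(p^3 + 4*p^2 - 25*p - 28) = (p - 6)/(p^2 - 3*p - 4)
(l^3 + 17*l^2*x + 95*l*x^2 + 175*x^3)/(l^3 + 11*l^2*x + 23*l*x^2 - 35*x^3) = (-l - 5*x)/(-l + x)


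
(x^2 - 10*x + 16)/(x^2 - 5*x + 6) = (x - 8)/(x - 3)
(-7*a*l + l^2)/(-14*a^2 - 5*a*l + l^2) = l/(2*a + l)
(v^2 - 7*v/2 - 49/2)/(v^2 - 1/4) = 2*(2*v^2 - 7*v - 49)/(4*v^2 - 1)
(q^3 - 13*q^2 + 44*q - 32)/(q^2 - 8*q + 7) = (q^2 - 12*q + 32)/(q - 7)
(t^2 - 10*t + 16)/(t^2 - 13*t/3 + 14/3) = 3*(t - 8)/(3*t - 7)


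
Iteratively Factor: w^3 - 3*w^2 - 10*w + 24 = (w + 3)*(w^2 - 6*w + 8) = (w - 2)*(w + 3)*(w - 4)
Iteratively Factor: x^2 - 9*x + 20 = (x - 4)*(x - 5)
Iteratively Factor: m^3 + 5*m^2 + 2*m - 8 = (m - 1)*(m^2 + 6*m + 8) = (m - 1)*(m + 2)*(m + 4)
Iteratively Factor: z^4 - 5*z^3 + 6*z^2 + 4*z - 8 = (z + 1)*(z^3 - 6*z^2 + 12*z - 8) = (z - 2)*(z + 1)*(z^2 - 4*z + 4) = (z - 2)^2*(z + 1)*(z - 2)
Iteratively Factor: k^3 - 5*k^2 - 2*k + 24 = (k - 4)*(k^2 - k - 6) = (k - 4)*(k + 2)*(k - 3)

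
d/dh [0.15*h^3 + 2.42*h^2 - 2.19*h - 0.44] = 0.45*h^2 + 4.84*h - 2.19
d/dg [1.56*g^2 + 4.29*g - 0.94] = 3.12*g + 4.29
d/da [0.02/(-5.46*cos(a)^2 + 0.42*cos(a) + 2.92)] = (0.0084 - 0.2184*cos(a))*sin(a)/(-5.46*cos(a)^2 + 0.42*cos(a) + 2.92)^2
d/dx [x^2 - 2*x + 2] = 2*x - 2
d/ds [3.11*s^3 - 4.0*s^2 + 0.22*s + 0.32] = 9.33*s^2 - 8.0*s + 0.22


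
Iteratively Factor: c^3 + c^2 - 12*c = (c - 3)*(c^2 + 4*c) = (c - 3)*(c + 4)*(c)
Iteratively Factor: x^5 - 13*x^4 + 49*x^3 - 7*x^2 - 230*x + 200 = (x - 1)*(x^4 - 12*x^3 + 37*x^2 + 30*x - 200) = (x - 1)*(x + 2)*(x^3 - 14*x^2 + 65*x - 100) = (x - 5)*(x - 1)*(x + 2)*(x^2 - 9*x + 20) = (x - 5)*(x - 4)*(x - 1)*(x + 2)*(x - 5)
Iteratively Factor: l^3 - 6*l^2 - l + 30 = (l - 5)*(l^2 - l - 6) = (l - 5)*(l + 2)*(l - 3)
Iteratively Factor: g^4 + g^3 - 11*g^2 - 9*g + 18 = (g + 3)*(g^3 - 2*g^2 - 5*g + 6) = (g - 3)*(g + 3)*(g^2 + g - 2) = (g - 3)*(g - 1)*(g + 3)*(g + 2)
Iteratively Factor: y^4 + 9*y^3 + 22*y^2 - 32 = (y - 1)*(y^3 + 10*y^2 + 32*y + 32) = (y - 1)*(y + 2)*(y^2 + 8*y + 16) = (y - 1)*(y + 2)*(y + 4)*(y + 4)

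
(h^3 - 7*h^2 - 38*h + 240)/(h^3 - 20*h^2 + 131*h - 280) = (h + 6)/(h - 7)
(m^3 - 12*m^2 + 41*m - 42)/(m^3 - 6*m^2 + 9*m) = (m^2 - 9*m + 14)/(m*(m - 3))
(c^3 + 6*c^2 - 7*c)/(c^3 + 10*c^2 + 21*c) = (c - 1)/(c + 3)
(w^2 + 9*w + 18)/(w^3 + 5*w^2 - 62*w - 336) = (w + 3)/(w^2 - w - 56)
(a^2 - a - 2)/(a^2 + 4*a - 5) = (a^2 - a - 2)/(a^2 + 4*a - 5)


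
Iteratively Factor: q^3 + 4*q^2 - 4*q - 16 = (q + 2)*(q^2 + 2*q - 8) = (q - 2)*(q + 2)*(q + 4)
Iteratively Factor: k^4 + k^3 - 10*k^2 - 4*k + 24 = (k - 2)*(k^3 + 3*k^2 - 4*k - 12) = (k - 2)^2*(k^2 + 5*k + 6) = (k - 2)^2*(k + 3)*(k + 2)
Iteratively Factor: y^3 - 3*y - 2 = (y + 1)*(y^2 - y - 2) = (y + 1)^2*(y - 2)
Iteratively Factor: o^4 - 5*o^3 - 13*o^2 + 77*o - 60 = (o - 1)*(o^3 - 4*o^2 - 17*o + 60) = (o - 1)*(o + 4)*(o^2 - 8*o + 15) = (o - 3)*(o - 1)*(o + 4)*(o - 5)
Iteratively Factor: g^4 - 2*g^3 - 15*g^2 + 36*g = (g)*(g^3 - 2*g^2 - 15*g + 36) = g*(g - 3)*(g^2 + g - 12) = g*(g - 3)*(g + 4)*(g - 3)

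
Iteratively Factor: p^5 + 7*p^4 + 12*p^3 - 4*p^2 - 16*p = (p + 4)*(p^4 + 3*p^3 - 4*p) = (p + 2)*(p + 4)*(p^3 + p^2 - 2*p) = (p - 1)*(p + 2)*(p + 4)*(p^2 + 2*p) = (p - 1)*(p + 2)^2*(p + 4)*(p)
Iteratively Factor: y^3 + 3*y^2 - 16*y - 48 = (y + 4)*(y^2 - y - 12) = (y + 3)*(y + 4)*(y - 4)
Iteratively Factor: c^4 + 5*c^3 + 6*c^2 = (c + 3)*(c^3 + 2*c^2) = c*(c + 3)*(c^2 + 2*c) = c^2*(c + 3)*(c + 2)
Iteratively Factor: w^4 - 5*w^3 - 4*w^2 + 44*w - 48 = (w - 2)*(w^3 - 3*w^2 - 10*w + 24) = (w - 4)*(w - 2)*(w^2 + w - 6) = (w - 4)*(w - 2)*(w + 3)*(w - 2)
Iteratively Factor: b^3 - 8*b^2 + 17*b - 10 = (b - 1)*(b^2 - 7*b + 10) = (b - 5)*(b - 1)*(b - 2)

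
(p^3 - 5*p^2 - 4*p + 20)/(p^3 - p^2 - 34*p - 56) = (p^2 - 7*p + 10)/(p^2 - 3*p - 28)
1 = 1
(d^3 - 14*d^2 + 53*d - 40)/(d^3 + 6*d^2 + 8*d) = (d^3 - 14*d^2 + 53*d - 40)/(d*(d^2 + 6*d + 8))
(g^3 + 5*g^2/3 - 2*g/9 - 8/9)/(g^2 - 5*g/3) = (9*g^3 + 15*g^2 - 2*g - 8)/(3*g*(3*g - 5))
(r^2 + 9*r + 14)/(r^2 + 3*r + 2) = (r + 7)/(r + 1)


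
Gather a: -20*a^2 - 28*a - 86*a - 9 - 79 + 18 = -20*a^2 - 114*a - 70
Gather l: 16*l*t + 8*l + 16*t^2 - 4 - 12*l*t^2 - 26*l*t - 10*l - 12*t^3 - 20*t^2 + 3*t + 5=l*(-12*t^2 - 10*t - 2) - 12*t^3 - 4*t^2 + 3*t + 1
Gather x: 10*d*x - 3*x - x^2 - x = -x^2 + x*(10*d - 4)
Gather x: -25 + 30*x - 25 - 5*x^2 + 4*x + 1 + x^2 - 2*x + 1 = -4*x^2 + 32*x - 48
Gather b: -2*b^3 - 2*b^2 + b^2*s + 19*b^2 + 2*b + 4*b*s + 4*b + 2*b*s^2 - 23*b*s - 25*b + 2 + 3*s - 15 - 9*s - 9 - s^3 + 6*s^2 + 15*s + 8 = -2*b^3 + b^2*(s + 17) + b*(2*s^2 - 19*s - 19) - s^3 + 6*s^2 + 9*s - 14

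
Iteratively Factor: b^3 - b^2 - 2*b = (b)*(b^2 - b - 2) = b*(b + 1)*(b - 2)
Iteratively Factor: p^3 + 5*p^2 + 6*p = (p)*(p^2 + 5*p + 6) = p*(p + 2)*(p + 3)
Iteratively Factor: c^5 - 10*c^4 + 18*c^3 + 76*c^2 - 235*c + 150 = (c - 5)*(c^4 - 5*c^3 - 7*c^2 + 41*c - 30) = (c - 5)*(c - 1)*(c^3 - 4*c^2 - 11*c + 30) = (c - 5)*(c - 2)*(c - 1)*(c^2 - 2*c - 15) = (c - 5)^2*(c - 2)*(c - 1)*(c + 3)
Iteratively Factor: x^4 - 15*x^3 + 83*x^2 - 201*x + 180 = (x - 3)*(x^3 - 12*x^2 + 47*x - 60) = (x - 5)*(x - 3)*(x^2 - 7*x + 12) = (x - 5)*(x - 3)^2*(x - 4)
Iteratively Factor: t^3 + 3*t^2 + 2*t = (t)*(t^2 + 3*t + 2) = t*(t + 2)*(t + 1)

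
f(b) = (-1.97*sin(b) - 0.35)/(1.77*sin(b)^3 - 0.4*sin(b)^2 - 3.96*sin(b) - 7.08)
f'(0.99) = 0.10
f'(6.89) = 0.14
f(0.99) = 0.21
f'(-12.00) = 0.14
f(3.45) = -0.04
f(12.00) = -0.13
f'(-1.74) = -0.04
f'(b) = (-1.97*sin(b) - 0.35)*(-5.31*sin(b)^2*cos(b) + 0.8*sin(b)*cos(b) + 3.96*cos(b))/(1.77*sin(b)^3 - 0.4*sin(b)^2 - 3.96*sin(b) - 7.08)^2 - 1.97*cos(b)/(1.77*sin(b)^3 - 0.4*sin(b)^2 - 3.96*sin(b) - 7.08) = (6.9738*sin(b)^3 + 1.0705*sin(b)^2 - 0.279999999999999*sin(b) + 12.5616)*cos(b)/(3.1329*sin(b)^6 - 1.416*sin(b)^5 - 13.8584*sin(b)^4 - 21.8952*sin(b)^3 + 21.3456*sin(b)^2 + 56.0736*sin(b) + 50.1264)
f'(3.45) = -0.34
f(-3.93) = 0.18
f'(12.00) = 0.35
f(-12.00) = 0.16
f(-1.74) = -0.30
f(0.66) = 0.17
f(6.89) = 0.16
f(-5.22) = 0.21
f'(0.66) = 0.13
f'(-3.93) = -0.12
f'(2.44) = -0.13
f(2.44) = 0.17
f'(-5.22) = 0.09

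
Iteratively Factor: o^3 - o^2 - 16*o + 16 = (o - 1)*(o^2 - 16) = (o - 1)*(o + 4)*(o - 4)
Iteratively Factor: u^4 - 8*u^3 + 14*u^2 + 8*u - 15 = (u - 3)*(u^3 - 5*u^2 - u + 5) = (u - 5)*(u - 3)*(u^2 - 1) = (u - 5)*(u - 3)*(u - 1)*(u + 1)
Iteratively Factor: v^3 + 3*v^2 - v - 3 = (v + 1)*(v^2 + 2*v - 3) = (v - 1)*(v + 1)*(v + 3)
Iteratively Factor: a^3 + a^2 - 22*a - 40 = (a - 5)*(a^2 + 6*a + 8) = (a - 5)*(a + 4)*(a + 2)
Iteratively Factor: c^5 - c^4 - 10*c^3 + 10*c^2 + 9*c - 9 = (c - 3)*(c^4 + 2*c^3 - 4*c^2 - 2*c + 3) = (c - 3)*(c + 1)*(c^3 + c^2 - 5*c + 3) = (c - 3)*(c + 1)*(c + 3)*(c^2 - 2*c + 1) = (c - 3)*(c - 1)*(c + 1)*(c + 3)*(c - 1)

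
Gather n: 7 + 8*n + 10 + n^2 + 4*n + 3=n^2 + 12*n + 20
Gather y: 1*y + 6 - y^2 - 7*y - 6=-y^2 - 6*y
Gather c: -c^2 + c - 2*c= -c^2 - c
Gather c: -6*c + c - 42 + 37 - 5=-5*c - 10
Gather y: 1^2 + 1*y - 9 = y - 8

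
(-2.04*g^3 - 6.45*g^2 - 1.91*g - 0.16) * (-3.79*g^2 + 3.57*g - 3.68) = 7.7316*g^5 + 17.1627*g^4 - 8.2804*g^3 + 17.5237*g^2 + 6.4576*g + 0.5888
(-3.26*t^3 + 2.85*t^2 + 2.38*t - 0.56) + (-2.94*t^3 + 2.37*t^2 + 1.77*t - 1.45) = -6.2*t^3 + 5.22*t^2 + 4.15*t - 2.01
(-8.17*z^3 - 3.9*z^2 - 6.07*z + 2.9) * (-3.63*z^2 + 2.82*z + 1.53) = 29.6571*z^5 - 8.8824*z^4 - 1.464*z^3 - 33.6114*z^2 - 1.1091*z + 4.437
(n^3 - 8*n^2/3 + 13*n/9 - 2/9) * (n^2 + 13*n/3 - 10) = n^5 + 5*n^4/3 - 181*n^3/9 + 883*n^2/27 - 416*n/27 + 20/9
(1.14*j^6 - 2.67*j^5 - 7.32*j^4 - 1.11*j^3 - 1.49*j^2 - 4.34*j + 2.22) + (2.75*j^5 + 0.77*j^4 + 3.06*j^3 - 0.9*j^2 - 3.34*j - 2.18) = 1.14*j^6 + 0.0800000000000001*j^5 - 6.55*j^4 + 1.95*j^3 - 2.39*j^2 - 7.68*j + 0.04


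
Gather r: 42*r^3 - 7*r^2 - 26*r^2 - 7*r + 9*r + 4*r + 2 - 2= 42*r^3 - 33*r^2 + 6*r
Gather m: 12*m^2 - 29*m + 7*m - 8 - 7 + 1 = 12*m^2 - 22*m - 14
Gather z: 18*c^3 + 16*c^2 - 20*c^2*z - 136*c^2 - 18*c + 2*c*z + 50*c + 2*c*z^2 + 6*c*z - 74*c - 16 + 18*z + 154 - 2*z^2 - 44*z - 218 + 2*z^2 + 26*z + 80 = 18*c^3 - 120*c^2 + 2*c*z^2 - 42*c + z*(-20*c^2 + 8*c)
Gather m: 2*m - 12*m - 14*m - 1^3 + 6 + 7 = 12 - 24*m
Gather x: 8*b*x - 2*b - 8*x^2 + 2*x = -2*b - 8*x^2 + x*(8*b + 2)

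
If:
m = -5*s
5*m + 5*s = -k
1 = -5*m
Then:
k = 4/5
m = -1/5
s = 1/25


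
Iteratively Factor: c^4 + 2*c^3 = (c)*(c^3 + 2*c^2) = c^2*(c^2 + 2*c) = c^2*(c + 2)*(c)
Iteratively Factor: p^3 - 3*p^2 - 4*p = (p - 4)*(p^2 + p) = (p - 4)*(p + 1)*(p)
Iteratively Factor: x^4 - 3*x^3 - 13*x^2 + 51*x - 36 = (x + 4)*(x^3 - 7*x^2 + 15*x - 9) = (x - 3)*(x + 4)*(x^2 - 4*x + 3) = (x - 3)^2*(x + 4)*(x - 1)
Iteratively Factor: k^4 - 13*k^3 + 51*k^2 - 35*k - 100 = (k - 4)*(k^3 - 9*k^2 + 15*k + 25) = (k - 5)*(k - 4)*(k^2 - 4*k - 5) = (k - 5)^2*(k - 4)*(k + 1)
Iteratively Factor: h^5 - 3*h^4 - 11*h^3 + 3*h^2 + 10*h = (h - 5)*(h^4 + 2*h^3 - h^2 - 2*h) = (h - 5)*(h - 1)*(h^3 + 3*h^2 + 2*h) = (h - 5)*(h - 1)*(h + 1)*(h^2 + 2*h) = h*(h - 5)*(h - 1)*(h + 1)*(h + 2)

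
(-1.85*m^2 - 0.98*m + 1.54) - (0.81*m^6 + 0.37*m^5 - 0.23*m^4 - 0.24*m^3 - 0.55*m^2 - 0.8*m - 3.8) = -0.81*m^6 - 0.37*m^5 + 0.23*m^4 + 0.24*m^3 - 1.3*m^2 - 0.18*m + 5.34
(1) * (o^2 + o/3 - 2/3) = o^2 + o/3 - 2/3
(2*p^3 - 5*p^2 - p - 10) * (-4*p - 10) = -8*p^4 + 54*p^2 + 50*p + 100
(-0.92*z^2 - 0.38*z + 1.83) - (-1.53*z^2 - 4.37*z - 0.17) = 0.61*z^2 + 3.99*z + 2.0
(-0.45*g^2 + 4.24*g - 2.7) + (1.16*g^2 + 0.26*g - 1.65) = 0.71*g^2 + 4.5*g - 4.35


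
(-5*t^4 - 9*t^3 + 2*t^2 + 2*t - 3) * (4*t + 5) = -20*t^5 - 61*t^4 - 37*t^3 + 18*t^2 - 2*t - 15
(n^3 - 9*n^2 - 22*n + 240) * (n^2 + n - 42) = n^5 - 8*n^4 - 73*n^3 + 596*n^2 + 1164*n - 10080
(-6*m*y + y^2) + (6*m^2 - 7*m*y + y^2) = 6*m^2 - 13*m*y + 2*y^2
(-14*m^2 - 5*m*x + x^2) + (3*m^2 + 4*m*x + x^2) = -11*m^2 - m*x + 2*x^2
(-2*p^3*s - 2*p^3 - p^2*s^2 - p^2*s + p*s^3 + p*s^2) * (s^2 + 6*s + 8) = -2*p^3*s^3 - 14*p^3*s^2 - 28*p^3*s - 16*p^3 - p^2*s^4 - 7*p^2*s^3 - 14*p^2*s^2 - 8*p^2*s + p*s^5 + 7*p*s^4 + 14*p*s^3 + 8*p*s^2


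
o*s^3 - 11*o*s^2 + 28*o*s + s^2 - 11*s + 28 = (s - 7)*(s - 4)*(o*s + 1)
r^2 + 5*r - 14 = (r - 2)*(r + 7)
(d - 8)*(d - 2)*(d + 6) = d^3 - 4*d^2 - 44*d + 96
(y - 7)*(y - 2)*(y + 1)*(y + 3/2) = y^4 - 13*y^3/2 - 7*y^2 + 43*y/2 + 21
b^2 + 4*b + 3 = (b + 1)*(b + 3)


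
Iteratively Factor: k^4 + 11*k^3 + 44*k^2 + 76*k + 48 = (k + 3)*(k^3 + 8*k^2 + 20*k + 16) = (k + 3)*(k + 4)*(k^2 + 4*k + 4) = (k + 2)*(k + 3)*(k + 4)*(k + 2)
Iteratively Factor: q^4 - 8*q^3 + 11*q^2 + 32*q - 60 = (q - 5)*(q^3 - 3*q^2 - 4*q + 12) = (q - 5)*(q - 2)*(q^2 - q - 6) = (q - 5)*(q - 2)*(q + 2)*(q - 3)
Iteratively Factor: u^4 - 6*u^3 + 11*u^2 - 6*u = (u - 3)*(u^3 - 3*u^2 + 2*u) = u*(u - 3)*(u^2 - 3*u + 2) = u*(u - 3)*(u - 2)*(u - 1)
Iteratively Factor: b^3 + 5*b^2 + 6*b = (b + 2)*(b^2 + 3*b) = (b + 2)*(b + 3)*(b)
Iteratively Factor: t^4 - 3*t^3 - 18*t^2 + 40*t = (t + 4)*(t^3 - 7*t^2 + 10*t) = (t - 5)*(t + 4)*(t^2 - 2*t) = t*(t - 5)*(t + 4)*(t - 2)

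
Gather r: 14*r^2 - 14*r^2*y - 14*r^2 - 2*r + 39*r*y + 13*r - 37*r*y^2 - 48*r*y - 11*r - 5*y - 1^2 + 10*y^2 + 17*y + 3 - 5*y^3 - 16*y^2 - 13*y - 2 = -14*r^2*y + r*(-37*y^2 - 9*y) - 5*y^3 - 6*y^2 - y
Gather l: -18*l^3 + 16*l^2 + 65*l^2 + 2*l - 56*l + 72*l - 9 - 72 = -18*l^3 + 81*l^2 + 18*l - 81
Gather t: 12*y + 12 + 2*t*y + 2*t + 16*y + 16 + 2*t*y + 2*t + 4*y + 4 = t*(4*y + 4) + 32*y + 32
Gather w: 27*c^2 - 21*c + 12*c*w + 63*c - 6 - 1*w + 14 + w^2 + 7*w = 27*c^2 + 42*c + w^2 + w*(12*c + 6) + 8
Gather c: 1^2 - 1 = 0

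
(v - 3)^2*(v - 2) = v^3 - 8*v^2 + 21*v - 18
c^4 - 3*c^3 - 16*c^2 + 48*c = c*(c - 4)*(c - 3)*(c + 4)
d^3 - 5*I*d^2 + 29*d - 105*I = (d - 7*I)*(d - 3*I)*(d + 5*I)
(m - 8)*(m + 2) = m^2 - 6*m - 16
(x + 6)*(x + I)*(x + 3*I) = x^3 + 6*x^2 + 4*I*x^2 - 3*x + 24*I*x - 18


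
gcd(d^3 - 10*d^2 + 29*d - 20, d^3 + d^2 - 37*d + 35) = d^2 - 6*d + 5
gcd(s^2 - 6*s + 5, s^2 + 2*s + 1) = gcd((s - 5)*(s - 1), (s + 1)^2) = 1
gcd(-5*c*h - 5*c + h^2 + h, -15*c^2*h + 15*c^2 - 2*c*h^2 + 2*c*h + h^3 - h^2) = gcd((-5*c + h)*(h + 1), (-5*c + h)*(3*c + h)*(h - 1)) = 5*c - h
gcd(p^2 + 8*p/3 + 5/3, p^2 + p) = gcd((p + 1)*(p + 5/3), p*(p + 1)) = p + 1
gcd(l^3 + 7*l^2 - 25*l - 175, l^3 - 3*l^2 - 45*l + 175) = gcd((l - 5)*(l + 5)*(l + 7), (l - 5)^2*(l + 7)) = l^2 + 2*l - 35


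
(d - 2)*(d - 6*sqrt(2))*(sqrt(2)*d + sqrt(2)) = sqrt(2)*d^3 - 12*d^2 - sqrt(2)*d^2 - 2*sqrt(2)*d + 12*d + 24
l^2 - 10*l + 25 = (l - 5)^2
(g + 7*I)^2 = g^2 + 14*I*g - 49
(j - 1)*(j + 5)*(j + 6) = j^3 + 10*j^2 + 19*j - 30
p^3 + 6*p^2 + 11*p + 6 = (p + 1)*(p + 2)*(p + 3)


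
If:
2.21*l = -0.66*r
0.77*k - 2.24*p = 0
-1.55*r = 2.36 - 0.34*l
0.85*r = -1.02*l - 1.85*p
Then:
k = 1.23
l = 0.43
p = 0.42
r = -1.43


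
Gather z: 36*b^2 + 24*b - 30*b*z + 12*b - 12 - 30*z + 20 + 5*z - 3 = 36*b^2 + 36*b + z*(-30*b - 25) + 5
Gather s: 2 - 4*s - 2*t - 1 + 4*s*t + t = s*(4*t - 4) - t + 1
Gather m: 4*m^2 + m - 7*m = 4*m^2 - 6*m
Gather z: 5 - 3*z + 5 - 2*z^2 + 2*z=-2*z^2 - z + 10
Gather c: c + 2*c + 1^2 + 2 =3*c + 3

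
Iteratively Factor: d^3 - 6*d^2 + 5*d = (d - 1)*(d^2 - 5*d) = d*(d - 1)*(d - 5)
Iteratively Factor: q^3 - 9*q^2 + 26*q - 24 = (q - 3)*(q^2 - 6*q + 8) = (q - 4)*(q - 3)*(q - 2)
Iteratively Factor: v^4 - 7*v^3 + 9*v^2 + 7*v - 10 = (v - 5)*(v^3 - 2*v^2 - v + 2) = (v - 5)*(v - 1)*(v^2 - v - 2) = (v - 5)*(v - 2)*(v - 1)*(v + 1)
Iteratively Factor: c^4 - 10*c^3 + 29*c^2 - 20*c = (c - 4)*(c^3 - 6*c^2 + 5*c) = (c - 4)*(c - 1)*(c^2 - 5*c) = c*(c - 4)*(c - 1)*(c - 5)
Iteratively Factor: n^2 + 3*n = (n)*(n + 3)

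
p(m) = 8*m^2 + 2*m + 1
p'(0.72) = 13.52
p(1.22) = 15.35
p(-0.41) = 1.52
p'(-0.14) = -0.24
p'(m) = 16*m + 2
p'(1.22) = 21.52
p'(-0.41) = -4.56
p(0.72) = 6.59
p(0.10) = 1.28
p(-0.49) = 1.94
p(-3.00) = 67.00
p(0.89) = 9.12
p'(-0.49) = -5.84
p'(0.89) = 16.24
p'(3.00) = 50.00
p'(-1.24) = -17.84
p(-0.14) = 0.88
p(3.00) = 79.00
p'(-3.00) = -46.00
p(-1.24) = 10.82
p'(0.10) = 3.60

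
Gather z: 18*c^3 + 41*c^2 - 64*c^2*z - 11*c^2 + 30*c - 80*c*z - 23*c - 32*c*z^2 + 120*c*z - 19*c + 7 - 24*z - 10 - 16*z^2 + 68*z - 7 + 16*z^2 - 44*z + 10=18*c^3 + 30*c^2 - 32*c*z^2 - 12*c + z*(-64*c^2 + 40*c)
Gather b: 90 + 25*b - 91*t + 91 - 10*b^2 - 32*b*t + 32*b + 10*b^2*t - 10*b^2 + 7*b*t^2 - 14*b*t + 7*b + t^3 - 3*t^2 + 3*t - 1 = b^2*(10*t - 20) + b*(7*t^2 - 46*t + 64) + t^3 - 3*t^2 - 88*t + 180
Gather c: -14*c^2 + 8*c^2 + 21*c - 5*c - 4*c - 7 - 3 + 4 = -6*c^2 + 12*c - 6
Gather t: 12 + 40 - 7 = 45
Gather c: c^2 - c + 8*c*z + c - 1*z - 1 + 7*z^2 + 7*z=c^2 + 8*c*z + 7*z^2 + 6*z - 1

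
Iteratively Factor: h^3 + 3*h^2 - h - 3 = (h + 3)*(h^2 - 1) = (h - 1)*(h + 3)*(h + 1)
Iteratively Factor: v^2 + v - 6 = (v - 2)*(v + 3)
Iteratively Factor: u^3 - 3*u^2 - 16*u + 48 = (u + 4)*(u^2 - 7*u + 12) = (u - 3)*(u + 4)*(u - 4)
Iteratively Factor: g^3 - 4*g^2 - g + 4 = (g - 1)*(g^2 - 3*g - 4) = (g - 1)*(g + 1)*(g - 4)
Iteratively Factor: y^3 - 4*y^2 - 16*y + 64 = (y + 4)*(y^2 - 8*y + 16) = (y - 4)*(y + 4)*(y - 4)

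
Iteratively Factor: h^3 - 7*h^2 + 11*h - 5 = (h - 1)*(h^2 - 6*h + 5) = (h - 1)^2*(h - 5)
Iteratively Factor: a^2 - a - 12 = (a + 3)*(a - 4)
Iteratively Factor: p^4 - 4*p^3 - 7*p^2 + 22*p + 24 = (p - 4)*(p^3 - 7*p - 6) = (p - 4)*(p + 1)*(p^2 - p - 6) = (p - 4)*(p + 1)*(p + 2)*(p - 3)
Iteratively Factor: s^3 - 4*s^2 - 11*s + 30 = (s - 2)*(s^2 - 2*s - 15) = (s - 2)*(s + 3)*(s - 5)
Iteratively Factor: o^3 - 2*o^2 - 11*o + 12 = (o + 3)*(o^2 - 5*o + 4) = (o - 4)*(o + 3)*(o - 1)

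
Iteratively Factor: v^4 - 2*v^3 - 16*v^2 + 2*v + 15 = (v + 1)*(v^3 - 3*v^2 - 13*v + 15) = (v + 1)*(v + 3)*(v^2 - 6*v + 5) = (v - 5)*(v + 1)*(v + 3)*(v - 1)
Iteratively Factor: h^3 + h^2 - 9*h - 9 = (h + 3)*(h^2 - 2*h - 3) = (h + 1)*(h + 3)*(h - 3)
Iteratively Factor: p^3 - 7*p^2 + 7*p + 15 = (p - 5)*(p^2 - 2*p - 3) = (p - 5)*(p + 1)*(p - 3)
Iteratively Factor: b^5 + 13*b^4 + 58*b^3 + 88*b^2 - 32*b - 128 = (b + 2)*(b^4 + 11*b^3 + 36*b^2 + 16*b - 64) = (b + 2)*(b + 4)*(b^3 + 7*b^2 + 8*b - 16) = (b + 2)*(b + 4)^2*(b^2 + 3*b - 4) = (b + 2)*(b + 4)^3*(b - 1)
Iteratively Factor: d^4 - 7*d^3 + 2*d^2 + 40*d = (d - 4)*(d^3 - 3*d^2 - 10*d) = d*(d - 4)*(d^2 - 3*d - 10) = d*(d - 4)*(d + 2)*(d - 5)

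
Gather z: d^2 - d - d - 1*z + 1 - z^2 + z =d^2 - 2*d - z^2 + 1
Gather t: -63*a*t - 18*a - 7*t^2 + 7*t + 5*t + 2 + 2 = -18*a - 7*t^2 + t*(12 - 63*a) + 4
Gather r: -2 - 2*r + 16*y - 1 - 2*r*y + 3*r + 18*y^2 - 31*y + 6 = r*(1 - 2*y) + 18*y^2 - 15*y + 3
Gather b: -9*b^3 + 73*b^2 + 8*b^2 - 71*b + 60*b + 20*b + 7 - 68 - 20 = -9*b^3 + 81*b^2 + 9*b - 81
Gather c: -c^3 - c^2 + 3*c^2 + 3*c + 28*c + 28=-c^3 + 2*c^2 + 31*c + 28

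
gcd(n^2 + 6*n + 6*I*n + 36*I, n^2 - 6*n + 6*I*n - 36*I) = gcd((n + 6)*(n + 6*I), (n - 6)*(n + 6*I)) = n + 6*I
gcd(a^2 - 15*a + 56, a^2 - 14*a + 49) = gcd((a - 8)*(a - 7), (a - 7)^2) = a - 7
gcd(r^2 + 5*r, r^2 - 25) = r + 5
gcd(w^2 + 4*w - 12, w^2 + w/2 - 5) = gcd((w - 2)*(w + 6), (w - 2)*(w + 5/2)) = w - 2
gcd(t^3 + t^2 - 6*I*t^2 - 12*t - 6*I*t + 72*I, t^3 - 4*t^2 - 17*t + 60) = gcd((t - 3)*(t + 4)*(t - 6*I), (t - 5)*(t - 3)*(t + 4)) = t^2 + t - 12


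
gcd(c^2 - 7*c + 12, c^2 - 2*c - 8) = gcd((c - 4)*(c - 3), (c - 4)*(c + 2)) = c - 4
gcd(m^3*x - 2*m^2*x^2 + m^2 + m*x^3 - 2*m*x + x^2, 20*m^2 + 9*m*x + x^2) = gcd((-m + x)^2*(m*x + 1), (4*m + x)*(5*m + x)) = 1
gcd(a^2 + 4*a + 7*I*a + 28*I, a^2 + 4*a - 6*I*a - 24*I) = a + 4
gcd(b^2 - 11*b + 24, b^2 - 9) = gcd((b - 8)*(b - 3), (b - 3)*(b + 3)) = b - 3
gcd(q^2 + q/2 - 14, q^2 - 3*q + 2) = 1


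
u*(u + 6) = u^2 + 6*u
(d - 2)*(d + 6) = d^2 + 4*d - 12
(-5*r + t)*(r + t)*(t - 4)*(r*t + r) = -5*r^3*t^2 + 15*r^3*t + 20*r^3 - 4*r^2*t^3 + 12*r^2*t^2 + 16*r^2*t + r*t^4 - 3*r*t^3 - 4*r*t^2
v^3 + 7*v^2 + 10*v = v*(v + 2)*(v + 5)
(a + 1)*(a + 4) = a^2 + 5*a + 4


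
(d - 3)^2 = d^2 - 6*d + 9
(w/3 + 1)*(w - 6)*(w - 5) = w^3/3 - 8*w^2/3 - w + 30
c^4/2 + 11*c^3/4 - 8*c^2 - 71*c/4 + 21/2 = (c/2 + 1)*(c - 3)*(c - 1/2)*(c + 7)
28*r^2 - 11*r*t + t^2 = (-7*r + t)*(-4*r + t)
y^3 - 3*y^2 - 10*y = y*(y - 5)*(y + 2)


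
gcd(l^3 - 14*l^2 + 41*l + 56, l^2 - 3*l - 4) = l + 1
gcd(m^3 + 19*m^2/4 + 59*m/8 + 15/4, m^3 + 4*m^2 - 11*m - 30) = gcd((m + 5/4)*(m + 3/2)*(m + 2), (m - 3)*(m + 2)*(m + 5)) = m + 2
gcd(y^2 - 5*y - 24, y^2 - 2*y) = 1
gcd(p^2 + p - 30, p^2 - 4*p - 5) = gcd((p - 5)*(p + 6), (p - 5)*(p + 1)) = p - 5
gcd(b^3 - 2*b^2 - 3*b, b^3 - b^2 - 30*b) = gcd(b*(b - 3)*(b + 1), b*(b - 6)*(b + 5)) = b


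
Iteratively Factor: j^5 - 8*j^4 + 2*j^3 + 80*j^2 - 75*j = (j)*(j^4 - 8*j^3 + 2*j^2 + 80*j - 75) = j*(j - 5)*(j^3 - 3*j^2 - 13*j + 15) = j*(j - 5)*(j + 3)*(j^2 - 6*j + 5) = j*(j - 5)*(j - 1)*(j + 3)*(j - 5)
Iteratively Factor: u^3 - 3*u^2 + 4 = (u + 1)*(u^2 - 4*u + 4) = (u - 2)*(u + 1)*(u - 2)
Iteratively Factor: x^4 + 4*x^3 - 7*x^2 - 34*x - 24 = (x - 3)*(x^3 + 7*x^2 + 14*x + 8) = (x - 3)*(x + 2)*(x^2 + 5*x + 4) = (x - 3)*(x + 1)*(x + 2)*(x + 4)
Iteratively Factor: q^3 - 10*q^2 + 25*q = (q)*(q^2 - 10*q + 25) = q*(q - 5)*(q - 5)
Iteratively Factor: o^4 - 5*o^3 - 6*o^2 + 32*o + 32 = (o + 2)*(o^3 - 7*o^2 + 8*o + 16) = (o - 4)*(o + 2)*(o^2 - 3*o - 4) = (o - 4)*(o + 1)*(o + 2)*(o - 4)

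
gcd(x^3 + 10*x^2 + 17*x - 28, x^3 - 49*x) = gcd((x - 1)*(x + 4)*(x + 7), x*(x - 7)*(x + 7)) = x + 7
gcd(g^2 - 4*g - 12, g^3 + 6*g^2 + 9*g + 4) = 1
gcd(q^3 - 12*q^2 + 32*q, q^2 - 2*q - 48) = q - 8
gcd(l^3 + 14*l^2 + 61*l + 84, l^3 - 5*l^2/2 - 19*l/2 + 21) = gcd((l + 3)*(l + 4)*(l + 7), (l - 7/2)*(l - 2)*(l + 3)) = l + 3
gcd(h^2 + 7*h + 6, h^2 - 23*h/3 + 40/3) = 1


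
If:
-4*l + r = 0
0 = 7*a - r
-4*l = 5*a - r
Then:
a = 0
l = 0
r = 0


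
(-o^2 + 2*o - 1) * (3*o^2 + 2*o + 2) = -3*o^4 + 4*o^3 - o^2 + 2*o - 2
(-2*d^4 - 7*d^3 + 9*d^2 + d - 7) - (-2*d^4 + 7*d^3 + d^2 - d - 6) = -14*d^3 + 8*d^2 + 2*d - 1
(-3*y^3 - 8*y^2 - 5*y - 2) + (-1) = -3*y^3 - 8*y^2 - 5*y - 3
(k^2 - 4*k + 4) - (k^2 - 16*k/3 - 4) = 4*k/3 + 8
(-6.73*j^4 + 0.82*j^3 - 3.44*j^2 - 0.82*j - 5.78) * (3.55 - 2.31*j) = 15.5463*j^5 - 25.7857*j^4 + 10.8574*j^3 - 10.3178*j^2 + 10.4408*j - 20.519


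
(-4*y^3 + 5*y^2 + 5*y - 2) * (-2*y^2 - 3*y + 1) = 8*y^5 + 2*y^4 - 29*y^3 - 6*y^2 + 11*y - 2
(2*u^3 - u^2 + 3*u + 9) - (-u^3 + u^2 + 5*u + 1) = 3*u^3 - 2*u^2 - 2*u + 8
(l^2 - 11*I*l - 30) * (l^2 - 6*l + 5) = l^4 - 6*l^3 - 11*I*l^3 - 25*l^2 + 66*I*l^2 + 180*l - 55*I*l - 150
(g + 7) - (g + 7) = 0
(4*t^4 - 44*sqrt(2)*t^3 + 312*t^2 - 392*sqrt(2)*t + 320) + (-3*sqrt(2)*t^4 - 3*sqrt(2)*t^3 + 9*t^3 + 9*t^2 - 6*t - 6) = -3*sqrt(2)*t^4 + 4*t^4 - 47*sqrt(2)*t^3 + 9*t^3 + 321*t^2 - 392*sqrt(2)*t - 6*t + 314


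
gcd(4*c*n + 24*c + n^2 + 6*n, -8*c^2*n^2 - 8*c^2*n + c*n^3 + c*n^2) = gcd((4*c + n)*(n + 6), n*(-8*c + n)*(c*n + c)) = 1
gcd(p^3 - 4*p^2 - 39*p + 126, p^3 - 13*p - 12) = 1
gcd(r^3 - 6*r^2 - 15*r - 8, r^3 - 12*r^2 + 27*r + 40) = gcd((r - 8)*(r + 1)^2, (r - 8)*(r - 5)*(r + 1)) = r^2 - 7*r - 8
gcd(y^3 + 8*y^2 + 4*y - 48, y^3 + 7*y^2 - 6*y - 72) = y^2 + 10*y + 24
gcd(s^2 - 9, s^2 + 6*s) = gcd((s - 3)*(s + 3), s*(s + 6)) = 1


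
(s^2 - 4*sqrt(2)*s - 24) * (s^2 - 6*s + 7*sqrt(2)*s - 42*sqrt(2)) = s^4 - 6*s^3 + 3*sqrt(2)*s^3 - 80*s^2 - 18*sqrt(2)*s^2 - 168*sqrt(2)*s + 480*s + 1008*sqrt(2)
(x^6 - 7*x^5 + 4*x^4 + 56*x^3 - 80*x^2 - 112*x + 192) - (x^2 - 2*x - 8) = x^6 - 7*x^5 + 4*x^4 + 56*x^3 - 81*x^2 - 110*x + 200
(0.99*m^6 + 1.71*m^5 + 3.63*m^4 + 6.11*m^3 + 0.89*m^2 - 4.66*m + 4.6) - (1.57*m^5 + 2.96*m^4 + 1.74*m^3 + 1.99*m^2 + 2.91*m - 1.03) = 0.99*m^6 + 0.14*m^5 + 0.67*m^4 + 4.37*m^3 - 1.1*m^2 - 7.57*m + 5.63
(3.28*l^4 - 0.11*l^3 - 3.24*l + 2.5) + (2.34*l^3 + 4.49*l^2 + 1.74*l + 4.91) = 3.28*l^4 + 2.23*l^3 + 4.49*l^2 - 1.5*l + 7.41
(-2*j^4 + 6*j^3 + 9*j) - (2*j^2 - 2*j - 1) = -2*j^4 + 6*j^3 - 2*j^2 + 11*j + 1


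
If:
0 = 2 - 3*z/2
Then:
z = 4/3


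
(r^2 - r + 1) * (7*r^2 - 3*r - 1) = 7*r^4 - 10*r^3 + 9*r^2 - 2*r - 1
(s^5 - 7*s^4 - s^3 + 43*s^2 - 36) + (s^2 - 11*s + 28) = s^5 - 7*s^4 - s^3 + 44*s^2 - 11*s - 8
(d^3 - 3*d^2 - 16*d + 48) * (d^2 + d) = d^5 - 2*d^4 - 19*d^3 + 32*d^2 + 48*d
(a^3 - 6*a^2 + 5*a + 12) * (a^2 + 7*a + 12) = a^5 + a^4 - 25*a^3 - 25*a^2 + 144*a + 144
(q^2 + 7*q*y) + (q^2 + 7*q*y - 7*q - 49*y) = 2*q^2 + 14*q*y - 7*q - 49*y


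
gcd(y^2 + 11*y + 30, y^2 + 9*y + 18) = y + 6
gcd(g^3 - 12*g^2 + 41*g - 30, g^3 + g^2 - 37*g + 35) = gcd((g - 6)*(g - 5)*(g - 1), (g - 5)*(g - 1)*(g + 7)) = g^2 - 6*g + 5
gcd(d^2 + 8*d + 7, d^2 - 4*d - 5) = d + 1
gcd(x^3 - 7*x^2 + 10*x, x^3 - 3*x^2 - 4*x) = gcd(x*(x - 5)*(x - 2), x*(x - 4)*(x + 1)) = x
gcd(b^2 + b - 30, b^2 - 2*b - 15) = b - 5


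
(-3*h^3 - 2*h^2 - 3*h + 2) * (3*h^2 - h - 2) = -9*h^5 - 3*h^4 - h^3 + 13*h^2 + 4*h - 4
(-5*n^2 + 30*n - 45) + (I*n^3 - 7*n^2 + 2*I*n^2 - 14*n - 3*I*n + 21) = I*n^3 - 12*n^2 + 2*I*n^2 + 16*n - 3*I*n - 24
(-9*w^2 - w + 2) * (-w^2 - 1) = 9*w^4 + w^3 + 7*w^2 + w - 2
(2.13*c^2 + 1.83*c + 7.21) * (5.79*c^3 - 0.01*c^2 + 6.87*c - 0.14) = 12.3327*c^5 + 10.5744*c^4 + 56.3607*c^3 + 12.2018*c^2 + 49.2765*c - 1.0094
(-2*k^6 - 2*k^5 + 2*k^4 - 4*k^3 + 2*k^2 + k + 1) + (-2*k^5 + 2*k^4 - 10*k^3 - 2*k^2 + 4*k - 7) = -2*k^6 - 4*k^5 + 4*k^4 - 14*k^3 + 5*k - 6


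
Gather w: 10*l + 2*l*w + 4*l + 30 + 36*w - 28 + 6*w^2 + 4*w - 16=14*l + 6*w^2 + w*(2*l + 40) - 14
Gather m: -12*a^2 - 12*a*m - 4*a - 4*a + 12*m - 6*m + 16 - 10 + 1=-12*a^2 - 8*a + m*(6 - 12*a) + 7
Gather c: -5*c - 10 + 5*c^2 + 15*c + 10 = 5*c^2 + 10*c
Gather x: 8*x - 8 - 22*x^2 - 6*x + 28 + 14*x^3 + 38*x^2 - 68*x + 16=14*x^3 + 16*x^2 - 66*x + 36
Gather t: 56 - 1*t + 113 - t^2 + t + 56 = 225 - t^2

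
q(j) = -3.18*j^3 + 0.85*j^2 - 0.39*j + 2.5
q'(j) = -9.54*j^2 + 1.7*j - 0.39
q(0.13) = 2.46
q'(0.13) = -0.33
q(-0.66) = 4.04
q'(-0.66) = -5.67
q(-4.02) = 224.39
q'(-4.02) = -161.39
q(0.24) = 2.41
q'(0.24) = -0.53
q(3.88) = -171.96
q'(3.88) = -137.41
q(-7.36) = 1319.24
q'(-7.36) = -529.68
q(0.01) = 2.50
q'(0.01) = -0.37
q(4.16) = -213.34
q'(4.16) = -158.41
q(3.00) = -76.88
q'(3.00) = -81.15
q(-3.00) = 97.18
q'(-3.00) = -91.35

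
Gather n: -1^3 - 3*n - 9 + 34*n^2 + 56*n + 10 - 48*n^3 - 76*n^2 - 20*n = -48*n^3 - 42*n^2 + 33*n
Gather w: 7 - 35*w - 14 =-35*w - 7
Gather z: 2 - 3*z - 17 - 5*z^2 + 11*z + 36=-5*z^2 + 8*z + 21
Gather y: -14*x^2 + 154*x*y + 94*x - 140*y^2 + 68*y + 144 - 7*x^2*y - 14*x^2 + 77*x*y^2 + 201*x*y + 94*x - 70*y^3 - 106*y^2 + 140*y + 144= -28*x^2 + 188*x - 70*y^3 + y^2*(77*x - 246) + y*(-7*x^2 + 355*x + 208) + 288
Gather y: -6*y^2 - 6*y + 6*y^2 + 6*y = 0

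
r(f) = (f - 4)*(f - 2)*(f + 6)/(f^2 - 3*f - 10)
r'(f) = (3 - 2*f)*(f - 4)*(f - 2)*(f + 6)/(f^2 - 3*f - 10)^2 + (f - 4)*(f - 2)/(f^2 - 3*f - 10) + (f - 4)*(f + 6)/(f^2 - 3*f - 10) + (f - 2)*(f + 6)/(f^2 - 3*f - 10) = (f^4 - 6*f^3 - 2*f^2 - 96*f + 424)/(f^4 - 6*f^3 - 11*f^2 + 60*f + 100)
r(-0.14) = -5.43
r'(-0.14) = 4.79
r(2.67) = 0.71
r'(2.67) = 0.76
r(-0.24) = -5.93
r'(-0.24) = 5.26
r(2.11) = 0.14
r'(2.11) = 1.25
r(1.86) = -0.19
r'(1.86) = 1.44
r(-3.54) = 7.81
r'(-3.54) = 6.72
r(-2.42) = 32.60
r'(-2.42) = 78.66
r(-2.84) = 15.89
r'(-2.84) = 20.36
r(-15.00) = -11.18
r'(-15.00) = 1.07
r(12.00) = 14.69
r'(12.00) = 0.97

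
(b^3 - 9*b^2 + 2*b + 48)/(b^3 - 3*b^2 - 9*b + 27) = (b^2 - 6*b - 16)/(b^2 - 9)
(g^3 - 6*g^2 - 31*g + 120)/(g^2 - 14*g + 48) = (g^2 + 2*g - 15)/(g - 6)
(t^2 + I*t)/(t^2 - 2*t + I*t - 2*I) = t/(t - 2)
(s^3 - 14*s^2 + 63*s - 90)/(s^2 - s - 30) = (s^2 - 8*s + 15)/(s + 5)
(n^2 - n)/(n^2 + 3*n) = (n - 1)/(n + 3)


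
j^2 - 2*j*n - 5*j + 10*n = (j - 5)*(j - 2*n)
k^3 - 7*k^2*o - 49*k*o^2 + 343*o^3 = (k - 7*o)^2*(k + 7*o)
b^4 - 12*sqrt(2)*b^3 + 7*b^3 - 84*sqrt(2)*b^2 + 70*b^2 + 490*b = b*(b + 7)*(b - 7*sqrt(2))*(b - 5*sqrt(2))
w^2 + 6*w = w*(w + 6)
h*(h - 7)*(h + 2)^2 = h^4 - 3*h^3 - 24*h^2 - 28*h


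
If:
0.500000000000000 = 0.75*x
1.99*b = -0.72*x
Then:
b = -0.24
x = 0.67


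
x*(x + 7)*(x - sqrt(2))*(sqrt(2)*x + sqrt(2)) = sqrt(2)*x^4 - 2*x^3 + 8*sqrt(2)*x^3 - 16*x^2 + 7*sqrt(2)*x^2 - 14*x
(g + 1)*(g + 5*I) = g^2 + g + 5*I*g + 5*I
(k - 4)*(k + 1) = k^2 - 3*k - 4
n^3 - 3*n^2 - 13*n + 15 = (n - 5)*(n - 1)*(n + 3)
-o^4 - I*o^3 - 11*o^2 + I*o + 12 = (o - 3*I)*(o + 4*I)*(I*o - I)*(I*o + I)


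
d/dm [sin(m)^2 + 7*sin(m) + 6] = (2*sin(m) + 7)*cos(m)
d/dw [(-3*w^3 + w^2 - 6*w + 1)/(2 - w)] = (6*w^3 - 19*w^2 + 4*w - 11)/(w^2 - 4*w + 4)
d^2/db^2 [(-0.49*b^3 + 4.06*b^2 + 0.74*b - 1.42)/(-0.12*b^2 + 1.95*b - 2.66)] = (2.22044604925031e-16*b^4 + 1.492242*b^3 - 7.35138000000001*b^2 + 20.225832*b - 55.23806)/(0.001728*b^6 - 0.08424*b^5 + 1.483812*b^4 - 11.149515*b^3 + 32.891166*b^2 - 41.39226*b + 18.821096)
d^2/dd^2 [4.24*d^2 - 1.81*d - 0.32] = 8.48000000000000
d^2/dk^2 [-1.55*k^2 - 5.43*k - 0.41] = -3.10000000000000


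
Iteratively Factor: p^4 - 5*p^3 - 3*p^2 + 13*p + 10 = (p + 1)*(p^3 - 6*p^2 + 3*p + 10) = (p - 2)*(p + 1)*(p^2 - 4*p - 5) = (p - 2)*(p + 1)^2*(p - 5)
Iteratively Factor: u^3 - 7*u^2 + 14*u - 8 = (u - 2)*(u^2 - 5*u + 4) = (u - 4)*(u - 2)*(u - 1)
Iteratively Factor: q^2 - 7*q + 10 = (q - 5)*(q - 2)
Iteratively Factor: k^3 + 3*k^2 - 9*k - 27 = (k + 3)*(k^2 - 9) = (k + 3)^2*(k - 3)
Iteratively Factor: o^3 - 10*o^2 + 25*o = (o)*(o^2 - 10*o + 25) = o*(o - 5)*(o - 5)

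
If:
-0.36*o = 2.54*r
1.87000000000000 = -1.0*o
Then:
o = -1.87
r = 0.27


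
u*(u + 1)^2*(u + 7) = u^4 + 9*u^3 + 15*u^2 + 7*u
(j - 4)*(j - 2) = j^2 - 6*j + 8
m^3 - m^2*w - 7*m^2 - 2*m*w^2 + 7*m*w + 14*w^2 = (m - 7)*(m - 2*w)*(m + w)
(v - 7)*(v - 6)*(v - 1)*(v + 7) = v^4 - 7*v^3 - 43*v^2 + 343*v - 294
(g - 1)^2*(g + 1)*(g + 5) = g^4 + 4*g^3 - 6*g^2 - 4*g + 5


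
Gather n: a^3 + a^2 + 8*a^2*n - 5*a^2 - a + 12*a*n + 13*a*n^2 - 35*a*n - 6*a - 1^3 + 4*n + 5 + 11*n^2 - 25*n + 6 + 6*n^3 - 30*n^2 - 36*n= a^3 - 4*a^2 - 7*a + 6*n^3 + n^2*(13*a - 19) + n*(8*a^2 - 23*a - 57) + 10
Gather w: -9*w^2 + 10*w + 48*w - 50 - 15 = -9*w^2 + 58*w - 65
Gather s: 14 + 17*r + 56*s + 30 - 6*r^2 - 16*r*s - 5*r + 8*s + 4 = -6*r^2 + 12*r + s*(64 - 16*r) + 48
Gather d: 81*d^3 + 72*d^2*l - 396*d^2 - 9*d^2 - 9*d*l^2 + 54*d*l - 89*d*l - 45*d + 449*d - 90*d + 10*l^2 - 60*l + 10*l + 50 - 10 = 81*d^3 + d^2*(72*l - 405) + d*(-9*l^2 - 35*l + 314) + 10*l^2 - 50*l + 40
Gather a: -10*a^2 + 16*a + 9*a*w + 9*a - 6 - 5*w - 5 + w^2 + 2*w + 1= -10*a^2 + a*(9*w + 25) + w^2 - 3*w - 10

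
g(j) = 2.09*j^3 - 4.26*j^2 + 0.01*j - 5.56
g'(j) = 6.27*j^2 - 8.52*j + 0.01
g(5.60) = 227.94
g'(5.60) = 148.93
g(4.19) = 73.43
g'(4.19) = 74.39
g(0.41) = -6.13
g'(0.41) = -2.43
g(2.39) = -1.34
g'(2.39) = 15.46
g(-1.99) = -38.92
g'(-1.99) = 41.79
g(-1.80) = -31.57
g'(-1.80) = 35.66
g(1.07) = -7.87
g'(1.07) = -1.93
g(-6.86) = -880.81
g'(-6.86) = 353.52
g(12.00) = 2992.64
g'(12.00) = 800.65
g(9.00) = 1173.08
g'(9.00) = 431.20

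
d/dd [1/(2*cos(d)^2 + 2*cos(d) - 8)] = (2*cos(d) + 1)*sin(d)/(2*(cos(d)^2 + cos(d) - 4)^2)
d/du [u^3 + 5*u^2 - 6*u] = 3*u^2 + 10*u - 6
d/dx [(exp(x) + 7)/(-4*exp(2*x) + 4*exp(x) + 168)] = ((exp(x) + 7)*(2*exp(x) - 1) - exp(2*x) + exp(x) + 42)*exp(x)/(4*(-exp(2*x) + exp(x) + 42)^2)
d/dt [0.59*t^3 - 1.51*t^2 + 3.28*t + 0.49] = 1.77*t^2 - 3.02*t + 3.28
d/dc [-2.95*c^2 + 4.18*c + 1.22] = 4.18 - 5.9*c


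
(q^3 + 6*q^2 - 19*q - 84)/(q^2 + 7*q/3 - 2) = 3*(q^2 + 3*q - 28)/(3*q - 2)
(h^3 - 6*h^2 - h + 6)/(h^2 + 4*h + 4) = (h^3 - 6*h^2 - h + 6)/(h^2 + 4*h + 4)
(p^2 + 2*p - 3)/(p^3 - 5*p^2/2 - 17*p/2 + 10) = 2*(p + 3)/(2*p^2 - 3*p - 20)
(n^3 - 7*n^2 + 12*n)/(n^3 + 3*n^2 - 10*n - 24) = n*(n - 4)/(n^2 + 6*n + 8)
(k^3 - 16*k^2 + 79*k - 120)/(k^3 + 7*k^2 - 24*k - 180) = (k^2 - 11*k + 24)/(k^2 + 12*k + 36)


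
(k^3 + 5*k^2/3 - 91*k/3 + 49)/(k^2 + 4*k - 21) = k - 7/3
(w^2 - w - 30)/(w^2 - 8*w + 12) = (w + 5)/(w - 2)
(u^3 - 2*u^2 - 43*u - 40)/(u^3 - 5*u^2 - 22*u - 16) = (u + 5)/(u + 2)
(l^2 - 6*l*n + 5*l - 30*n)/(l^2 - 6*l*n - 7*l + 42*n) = (l + 5)/(l - 7)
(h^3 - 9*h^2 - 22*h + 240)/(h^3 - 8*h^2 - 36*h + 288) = (h + 5)/(h + 6)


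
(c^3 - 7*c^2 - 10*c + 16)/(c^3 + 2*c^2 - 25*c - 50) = (c^2 - 9*c + 8)/(c^2 - 25)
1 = 1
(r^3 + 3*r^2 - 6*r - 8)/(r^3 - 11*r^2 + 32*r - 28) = (r^2 + 5*r + 4)/(r^2 - 9*r + 14)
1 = 1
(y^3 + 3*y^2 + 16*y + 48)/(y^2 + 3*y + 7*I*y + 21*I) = (y^2 + 16)/(y + 7*I)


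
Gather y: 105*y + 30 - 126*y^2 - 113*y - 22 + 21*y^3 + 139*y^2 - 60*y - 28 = 21*y^3 + 13*y^2 - 68*y - 20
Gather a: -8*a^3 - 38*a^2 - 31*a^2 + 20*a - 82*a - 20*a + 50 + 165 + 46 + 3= -8*a^3 - 69*a^2 - 82*a + 264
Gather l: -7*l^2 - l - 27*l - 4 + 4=-7*l^2 - 28*l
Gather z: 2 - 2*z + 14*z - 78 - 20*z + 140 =64 - 8*z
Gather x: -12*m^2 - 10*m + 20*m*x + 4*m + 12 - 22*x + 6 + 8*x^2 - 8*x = -12*m^2 - 6*m + 8*x^2 + x*(20*m - 30) + 18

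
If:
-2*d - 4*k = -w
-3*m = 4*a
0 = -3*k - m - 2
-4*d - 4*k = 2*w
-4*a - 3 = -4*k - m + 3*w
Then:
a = -3/4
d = 3/2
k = -1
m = 1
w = -1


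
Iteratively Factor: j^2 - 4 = (j - 2)*(j + 2)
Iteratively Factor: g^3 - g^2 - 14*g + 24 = (g - 3)*(g^2 + 2*g - 8) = (g - 3)*(g + 4)*(g - 2)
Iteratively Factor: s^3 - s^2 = (s)*(s^2 - s) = s*(s - 1)*(s)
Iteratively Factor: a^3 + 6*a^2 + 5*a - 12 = (a - 1)*(a^2 + 7*a + 12) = (a - 1)*(a + 3)*(a + 4)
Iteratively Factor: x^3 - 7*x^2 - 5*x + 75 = (x - 5)*(x^2 - 2*x - 15) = (x - 5)*(x + 3)*(x - 5)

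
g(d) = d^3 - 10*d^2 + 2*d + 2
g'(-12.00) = 674.00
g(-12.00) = -3190.00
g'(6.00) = -10.00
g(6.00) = -130.00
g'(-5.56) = 205.94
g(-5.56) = -490.14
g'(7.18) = 13.06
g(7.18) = -129.02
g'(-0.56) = 14.14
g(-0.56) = -2.43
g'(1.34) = -19.41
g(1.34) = -10.87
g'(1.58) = -22.11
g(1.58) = -15.86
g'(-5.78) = 217.83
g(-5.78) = -536.74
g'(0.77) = -11.62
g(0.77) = -1.93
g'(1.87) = -24.91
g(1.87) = -22.69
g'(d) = 3*d^2 - 20*d + 2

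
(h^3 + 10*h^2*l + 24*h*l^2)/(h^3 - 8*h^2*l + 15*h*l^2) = (h^2 + 10*h*l + 24*l^2)/(h^2 - 8*h*l + 15*l^2)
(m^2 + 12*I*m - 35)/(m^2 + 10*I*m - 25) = (m + 7*I)/(m + 5*I)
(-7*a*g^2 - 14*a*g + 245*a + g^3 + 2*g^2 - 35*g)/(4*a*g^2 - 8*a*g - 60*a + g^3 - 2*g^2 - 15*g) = (-7*a*g - 49*a + g^2 + 7*g)/(4*a*g + 12*a + g^2 + 3*g)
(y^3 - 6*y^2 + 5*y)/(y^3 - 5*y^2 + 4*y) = (y - 5)/(y - 4)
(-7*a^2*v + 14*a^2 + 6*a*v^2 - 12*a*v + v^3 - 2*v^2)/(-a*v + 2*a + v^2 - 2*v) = 7*a + v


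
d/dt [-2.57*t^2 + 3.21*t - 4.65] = 3.21 - 5.14*t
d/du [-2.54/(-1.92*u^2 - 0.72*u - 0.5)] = (-9.7536*u - 1.8288)/(1.92*u^2 + 0.72*u + 0.5)^2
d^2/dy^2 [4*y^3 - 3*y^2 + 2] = 24*y - 6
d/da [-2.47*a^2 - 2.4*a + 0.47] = -4.94*a - 2.4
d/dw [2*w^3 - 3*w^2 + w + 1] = 6*w^2 - 6*w + 1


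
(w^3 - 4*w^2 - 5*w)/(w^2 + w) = w - 5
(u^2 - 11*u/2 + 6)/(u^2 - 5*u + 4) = (u - 3/2)/(u - 1)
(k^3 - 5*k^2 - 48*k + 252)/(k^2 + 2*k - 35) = (k^2 - 12*k + 36)/(k - 5)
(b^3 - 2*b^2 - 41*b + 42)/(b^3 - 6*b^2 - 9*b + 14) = (b + 6)/(b + 2)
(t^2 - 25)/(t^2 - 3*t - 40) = (t - 5)/(t - 8)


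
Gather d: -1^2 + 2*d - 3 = 2*d - 4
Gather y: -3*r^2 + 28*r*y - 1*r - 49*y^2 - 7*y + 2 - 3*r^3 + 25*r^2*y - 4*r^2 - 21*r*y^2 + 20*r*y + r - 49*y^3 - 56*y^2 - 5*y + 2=-3*r^3 - 7*r^2 - 49*y^3 + y^2*(-21*r - 105) + y*(25*r^2 + 48*r - 12) + 4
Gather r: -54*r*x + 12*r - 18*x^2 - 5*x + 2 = r*(12 - 54*x) - 18*x^2 - 5*x + 2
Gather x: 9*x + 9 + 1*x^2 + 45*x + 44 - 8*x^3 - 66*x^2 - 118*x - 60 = -8*x^3 - 65*x^2 - 64*x - 7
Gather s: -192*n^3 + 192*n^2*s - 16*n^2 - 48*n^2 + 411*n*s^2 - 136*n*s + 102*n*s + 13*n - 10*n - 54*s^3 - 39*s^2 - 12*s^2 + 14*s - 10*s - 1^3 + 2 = -192*n^3 - 64*n^2 + 3*n - 54*s^3 + s^2*(411*n - 51) + s*(192*n^2 - 34*n + 4) + 1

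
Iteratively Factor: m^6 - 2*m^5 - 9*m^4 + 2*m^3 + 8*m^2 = (m - 1)*(m^5 - m^4 - 10*m^3 - 8*m^2) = (m - 1)*(m + 2)*(m^4 - 3*m^3 - 4*m^2) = (m - 4)*(m - 1)*(m + 2)*(m^3 + m^2) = m*(m - 4)*(m - 1)*(m + 2)*(m^2 + m) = m^2*(m - 4)*(m - 1)*(m + 2)*(m + 1)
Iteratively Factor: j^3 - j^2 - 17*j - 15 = (j + 1)*(j^2 - 2*j - 15) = (j + 1)*(j + 3)*(j - 5)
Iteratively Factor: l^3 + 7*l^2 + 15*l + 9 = (l + 3)*(l^2 + 4*l + 3) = (l + 3)^2*(l + 1)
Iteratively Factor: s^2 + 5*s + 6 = (s + 2)*(s + 3)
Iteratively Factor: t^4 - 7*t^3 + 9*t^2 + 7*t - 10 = (t - 2)*(t^3 - 5*t^2 - t + 5) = (t - 2)*(t - 1)*(t^2 - 4*t - 5) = (t - 2)*(t - 1)*(t + 1)*(t - 5)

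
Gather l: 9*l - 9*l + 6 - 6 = 0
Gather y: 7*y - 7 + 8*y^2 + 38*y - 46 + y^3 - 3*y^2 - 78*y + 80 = y^3 + 5*y^2 - 33*y + 27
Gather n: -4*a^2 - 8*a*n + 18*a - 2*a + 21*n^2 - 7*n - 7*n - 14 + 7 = -4*a^2 + 16*a + 21*n^2 + n*(-8*a - 14) - 7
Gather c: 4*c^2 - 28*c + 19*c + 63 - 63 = 4*c^2 - 9*c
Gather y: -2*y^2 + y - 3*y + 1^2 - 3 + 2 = -2*y^2 - 2*y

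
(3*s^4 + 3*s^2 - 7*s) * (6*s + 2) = 18*s^5 + 6*s^4 + 18*s^3 - 36*s^2 - 14*s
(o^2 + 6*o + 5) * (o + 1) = o^3 + 7*o^2 + 11*o + 5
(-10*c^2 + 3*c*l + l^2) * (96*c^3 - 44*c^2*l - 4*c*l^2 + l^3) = -960*c^5 + 728*c^4*l + 4*c^3*l^2 - 66*c^2*l^3 - c*l^4 + l^5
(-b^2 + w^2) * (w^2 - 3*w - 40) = -b^2*w^2 + 3*b^2*w + 40*b^2 + w^4 - 3*w^3 - 40*w^2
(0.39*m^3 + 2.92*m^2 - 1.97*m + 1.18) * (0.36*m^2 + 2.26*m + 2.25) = 0.1404*m^5 + 1.9326*m^4 + 6.7675*m^3 + 2.5426*m^2 - 1.7657*m + 2.655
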